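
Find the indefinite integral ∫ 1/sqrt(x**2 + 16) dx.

Substitute x = 4·tan(θ), so dx = 4·sec(θ)^2 dθ and the radical becomes sqrt(x**2 + 16) = 4·sec(θ) by the Pythagorean identity.
Integrate the resulting trig expression in θ, then back-substitute tan(θ) = x/4, sec(θ) = sqrt(x**2 + 16)/4 (absorbing any constant into C).

log(x + sqrt(x**2 + 16)) + C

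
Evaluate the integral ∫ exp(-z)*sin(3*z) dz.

Let I denote the integral. Integrate by parts with u = sin(3*z), dv = exp(-z) dz, so v = -exp(-z): I = -exp(-z)*sin(3*z) + 3·∫ exp(-z)*cos(3*z) dz.
Apply parts again with u = cos(3*z), dv = exp(-z) dz: ∫ exp(-z)*cos(3*z) dz = -exp(-z)*cos(3*z) − 3·I. Substituting back brings back I: I = -exp(-z)*sin(3*z) - 3*exp(-z)*cos(3*z) − 9·I.
Solving for I: (1 + 9)·I equals the remaining terms, so I = (1/10)·(-exp(-z)*sin(3*z) - 3*exp(-z)*cos(3*z)).

-exp(-z)*sin(3*z)/10 - 3*exp(-z)*cos(3*z)/10 + C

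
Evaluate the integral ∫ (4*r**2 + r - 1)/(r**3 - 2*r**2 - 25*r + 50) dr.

Factor the denominator: (r - 5)*(r - 2)*(r + 5).
Partial-fraction decomposition: 47/(35*(r + 5)) - 17/(21*(r - 2)) + 52/(15*(r - 5)).
Integrate each term: A/(r−a) contributes A·log|r−a|.

52*log(r - 5)/15 - 17*log(r - 2)/21 + 47*log(r + 5)/35 + C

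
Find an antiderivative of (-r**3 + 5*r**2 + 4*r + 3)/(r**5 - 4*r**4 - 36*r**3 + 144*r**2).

Factor the denominator: r**2*(r - 6)*(r - 4)*(r + 6).
Partial-fraction decomposition: 25/(288*(r + 6)) - 7/(64*(r - 4)) - 1/(96*(r - 6)) + 19/(576*r) + 1/(48*r**2).
Integrate each term; A/(r−a) gives A·log|r−a|; A/(r−a)² gives −A/(r−a).

19*log(r)/576 - log(r - 6)/96 - 7*log(r - 4)/64 + 25*log(r + 6)/288 - 1/(48*r) + C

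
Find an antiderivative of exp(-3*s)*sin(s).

-3*exp(-3*s)*sin(s)/10 - exp(-3*s)*cos(s)/10 + C

Let I denote the integral. Integrate by parts with u = sin(s), dv = exp(-3*s) ds, so v = -exp(-3*s)/3: I = -exp(-3*s)*sin(s)/3 + (1/3)·∫ exp(-3*s)*cos(s) ds.
Apply parts again with u = cos(s), dv = exp(-3*s) ds: ∫ exp(-3*s)*cos(s) ds = -exp(-3*s)*cos(s)/3 − (1/3)·I. Substituting back brings back I: I = -exp(-3*s)*sin(s)/3 - exp(-3*s)*cos(s)/9 − (1/9)·I.
Solving for I: (1 + 1/9)·I equals the remaining terms, so I = (9/10)·(-exp(-3*s)*sin(s)/3 - exp(-3*s)*cos(s)/9).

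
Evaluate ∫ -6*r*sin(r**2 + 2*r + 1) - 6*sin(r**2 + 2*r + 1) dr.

3*cos(r**2 + 2*r + 1) + C

Let u = r**2 + 2*r + 1, so du = (2*r + 2) dr.
Rewriting, the integral becomes -3·∫ sin(u) du = -3·-cos(u).
Substituting back, u = r**2 + 2*r + 1.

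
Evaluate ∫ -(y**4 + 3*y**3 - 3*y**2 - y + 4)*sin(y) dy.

y**4*cos(y) - 4*y**3*sin(y) + 3*y**3*cos(y) - 9*y**2*sin(y) - 15*y**2*cos(y) + 30*y*sin(y) - 19*y*cos(y) + 19*sin(y) + 34*cos(y) + C

Use integration by parts with u = y**4 + 3*y**3 - 3*y**2 - y + 4, dv = -sin(y) dy, so v = cos(y).
Apply parts 4 times (tabular method): alternate signs, differentiate u down to 0, integrate dv up.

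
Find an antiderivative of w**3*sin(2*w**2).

-w**2*cos(2*w**2)/4 + sin(2*w**2)/8 + C

Let u = w², du = 2w dw; rewrite as (1/2)∫ u^1·sin(2u) du.
Now integrate by parts 1 time.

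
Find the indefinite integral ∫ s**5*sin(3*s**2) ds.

Let u = s², du = 2s ds; rewrite as (1/2)∫ u^2·sin(3u) du.
Now integrate by parts 2 times.

-s**4*cos(3*s**2)/6 + s**2*sin(3*s**2)/9 + cos(3*s**2)/27 + C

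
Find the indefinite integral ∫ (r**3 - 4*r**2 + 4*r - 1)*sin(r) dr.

Use integration by parts with u = r**3 - 4*r**2 + 4*r - 1, dv = sin(r) dr, so v = -cos(r).
Apply parts 3 times (tabular method): alternate signs, differentiate u down to 0, integrate dv up.

-r**3*cos(r) + 3*r**2*sin(r) + 4*r**2*cos(r) - 8*r*sin(r) + 2*r*cos(r) - 2*sin(r) - 7*cos(r) + C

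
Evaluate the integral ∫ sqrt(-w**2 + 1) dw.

Substitute w = sin(θ), so dw = cos(θ) dθ and the radical becomes sqrt(-w**2 + 1) = cos(θ) by the Pythagorean identity.
Integrate the resulting trig expression in θ, then back-substitute θ = asin(w), sin(θ) = w, cos(θ) = sqrt(-w**2 + 1) (absorbing any constant into C).

w*sqrt(-w**2 + 1)/2 + asin(w)/2 + C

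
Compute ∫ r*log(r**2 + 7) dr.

r**2*log(r**2 + 7)/2 - r**2/2 + 7*log(r**2 + 7)/2 + C

Let u = r**2 + 7, so du = (2*r) dr.
The integral becomes (1/2)·∫ log(u) du; integrate by parts with u′=log(u), dv′=du.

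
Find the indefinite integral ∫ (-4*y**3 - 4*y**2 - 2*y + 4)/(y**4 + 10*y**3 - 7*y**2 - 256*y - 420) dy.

-101*log(y - 5)/154 - 6*log(y + 2)/35 + 184*log(y + 6)/11 - 199*log(y + 7)/10 + C

Factor the denominator: (y - 5)*(y + 2)*(y + 6)*(y + 7).
Partial-fraction decomposition: -199/(10*(y + 7)) + 184/(11*(y + 6)) - 6/(35*(y + 2)) - 101/(154*(y - 5)).
Integrate each term: A/(y−a) contributes A·log|y−a|.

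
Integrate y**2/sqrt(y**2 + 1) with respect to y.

y*sqrt(y**2 + 1)/2 - log(y + sqrt(y**2 + 1))/2 + C

Substitute y = tan(θ), so dy = sec(θ)^2 dθ and the radical becomes sqrt(y**2 + 1) = sec(θ) by the Pythagorean identity.
Integrate the resulting trig expression in θ, then back-substitute tan(θ) = y, sec(θ) = sqrt(y**2 + 1) (absorbing any constant into C).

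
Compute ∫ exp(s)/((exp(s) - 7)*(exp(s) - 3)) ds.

Let u = e^s, du = e^s ds.
The integral becomes ∫ du/((u-7)(u-3)); decompose into partial fractions.

log(exp(s) - 7)/4 - log(exp(s) - 3)/4 + C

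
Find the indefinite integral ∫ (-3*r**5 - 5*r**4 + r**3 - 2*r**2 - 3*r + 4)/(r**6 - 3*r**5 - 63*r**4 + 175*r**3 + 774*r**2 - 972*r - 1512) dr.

Factor the denominator: (r - 6)**2*(r - 2)*(r + 1)*(r + 3)*(r + 7).
Partial-fraction decomposition: -4750/(4563*(r + 7)) + 73/(810*(r + 3)) - 1/(882*(r + 1)) - 89/(1080*(r - 2)) - 10547585/(5366088*(r - 6)) - 14839/(1638*(r - 6)**2).
Integrate each term; A/(r−a) gives A·log|r−a|; A/(r−a)² gives −A/(r−a).

-10547585*log(r - 6)/5366088 - 89*log(r - 2)/1080 - log(r + 1)/882 + 73*log(r + 3)/810 - 4750*log(r + 7)/4563 + 14839/(1638*r - 9828) + C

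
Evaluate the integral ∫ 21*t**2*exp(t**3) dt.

7*exp(t**3) + C

Let u = t**3, so du = (3*t**2) dt.
Rewriting, the integral becomes 7·∫ e^u du = 7·e^u.
Substituting back, u = t**3.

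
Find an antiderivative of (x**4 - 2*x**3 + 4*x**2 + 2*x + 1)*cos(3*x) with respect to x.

Use integration by parts with u = x**4 - 2*x**3 + 4*x**2 + 2*x + 1, dv = cos(3*x) dx, so v = sin(3*x)/3.
Apply parts 4 times (tabular method): alternate signs, differentiate u down to 0, integrate dv up.

x**4*sin(3*x)/3 - 2*x**3*sin(3*x)/3 + 4*x**3*cos(3*x)/9 + 8*x**2*sin(3*x)/9 - 2*x**2*cos(3*x)/3 + 10*x*sin(3*x)/9 + 16*x*cos(3*x)/27 + 11*sin(3*x)/81 + 10*cos(3*x)/27 + C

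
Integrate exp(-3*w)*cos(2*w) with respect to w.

Let I denote the integral. Integrate by parts with u = cos(2*w), dv = exp(-3*w) dw, so v = -exp(-3*w)/3: I = -exp(-3*w)*cos(2*w)/3 − (2/3)·∫ exp(-3*w)*sin(2*w) dw.
Apply parts again with u = sin(2*w), dv = exp(-3*w) dw: ∫ exp(-3*w)*sin(2*w) dw = -exp(-3*w)*sin(2*w)/3 + (2/3)·I. Substituting back brings back I: I = 2*exp(-3*w)*sin(2*w)/9 - exp(-3*w)*cos(2*w)/3 − (4/9)·I.
Solving for I: (1 + 4/9)·I equals the remaining terms, so I = (9/13)·(2*exp(-3*w)*sin(2*w)/9 - exp(-3*w)*cos(2*w)/3).

2*exp(-3*w)*sin(2*w)/13 - 3*exp(-3*w)*cos(2*w)/13 + C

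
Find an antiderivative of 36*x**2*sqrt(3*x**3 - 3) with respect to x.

8*(3*x**3 - 3)**(3/2)/3 + C

Let u = 3*x**3 - 3, so du = (9*x**2) dx.
Rewriting, the integral becomes 4·∫ √u du = 4·(2/3)u^(3/2).
Substituting back, u = 3*x**3 - 3.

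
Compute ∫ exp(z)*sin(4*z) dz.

exp(z)*sin(4*z)/17 - 4*exp(z)*cos(4*z)/17 + C

Let I denote the integral. Integrate by parts with u = sin(4*z), dv = exp(z) dz, so v = exp(z): I = exp(z)*sin(4*z) − 4·∫ exp(z)*cos(4*z) dz.
Apply parts again with u = cos(4*z), dv = exp(z) dz: ∫ exp(z)*cos(4*z) dz = exp(z)*cos(4*z) + 4·I. Substituting back brings back I: I = exp(z)*sin(4*z) - 4*exp(z)*cos(4*z) − 16·I.
Solving for I: (1 + 16)·I equals the remaining terms, so I = (1/17)·(exp(z)*sin(4*z) - 4*exp(z)*cos(4*z)).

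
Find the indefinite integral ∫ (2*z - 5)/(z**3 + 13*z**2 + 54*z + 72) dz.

-11*log(z + 3)/3 + 13*log(z + 4)/2 - 17*log(z + 6)/6 + C

Factor the denominator: (z + 3)*(z + 4)*(z + 6).
Partial-fraction decomposition: -17/(6*(z + 6)) + 13/(2*(z + 4)) - 11/(3*(z + 3)).
Integrate each term: A/(z−a) contributes A·log|z−a|.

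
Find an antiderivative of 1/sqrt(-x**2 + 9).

Substitute x = 3·sin(θ), so dx = 3·cos(θ) dθ and the radical becomes sqrt(-x**2 + 9) = 3·cos(θ) by the Pythagorean identity.
Integrate the resulting trig expression in θ, then back-substitute θ = asin(x/3), sin(θ) = x/3, cos(θ) = sqrt(-x**2 + 9)/3 (absorbing any constant into C).

asin(x/3) + C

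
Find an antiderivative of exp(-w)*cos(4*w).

4*exp(-w)*sin(4*w)/17 - exp(-w)*cos(4*w)/17 + C

Let I denote the integral. Integrate by parts with u = cos(4*w), dv = exp(-w) dw, so v = -exp(-w): I = -exp(-w)*cos(4*w) − 4·∫ exp(-w)*sin(4*w) dw.
Apply parts again with u = sin(4*w), dv = exp(-w) dw: ∫ exp(-w)*sin(4*w) dw = -exp(-w)*sin(4*w) + 4·I. Substituting back brings back I: I = 4*exp(-w)*sin(4*w) - exp(-w)*cos(4*w) − 16·I.
Solving for I: (1 + 16)·I equals the remaining terms, so I = (1/17)·(4*exp(-w)*sin(4*w) - exp(-w)*cos(4*w)).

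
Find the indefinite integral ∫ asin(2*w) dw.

Use integration by parts with u = arcsin(2*w), dv = dw.
Then du = 2/sqrt(-4*w**2 + 1) dw.

w*asin(2*w) + sqrt(-4*w**2 + 1)/2 + C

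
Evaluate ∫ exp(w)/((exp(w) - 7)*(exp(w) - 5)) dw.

log(exp(w) - 7)/2 - log(exp(w) - 5)/2 + C

Let u = e^w, du = e^w dw.
The integral becomes ∫ du/((u-5)(u-7)); decompose into partial fractions.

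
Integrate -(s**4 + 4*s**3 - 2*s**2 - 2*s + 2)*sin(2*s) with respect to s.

s**4*cos(2*s)/2 - s**3*sin(2*s) + 2*s**3*cos(2*s) - 3*s**2*sin(2*s) - 5*s**2*cos(2*s)/2 + 5*s*sin(2*s)/2 - 4*s*cos(2*s) + 2*sin(2*s) + 9*cos(2*s)/4 + C

Use integration by parts with u = s**4 + 4*s**3 - 2*s**2 - 2*s + 2, dv = -sin(2*s) ds, so v = cos(2*s)/2.
Apply parts 4 times (tabular method): alternate signs, differentiate u down to 0, integrate dv up.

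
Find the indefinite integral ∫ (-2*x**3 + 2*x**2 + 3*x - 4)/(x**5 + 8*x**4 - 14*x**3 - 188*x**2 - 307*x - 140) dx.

-7*log(x - 5)/144 + log(x + 1)/18 - 16*log(x + 4)/27 + 253*log(x + 7)/432 - 1/(36*x + 36) + C

Factor the denominator: (x - 5)*(x + 1)**2*(x + 4)*(x + 7).
Partial-fraction decomposition: 253/(432*(x + 7)) - 16/(27*(x + 4)) + 1/(18*(x + 1)) + 1/(36*(x + 1)**2) - 7/(144*(x - 5)).
Integrate each term; A/(x−a) gives A·log|x−a|; A/(x−a)² gives −A/(x−a).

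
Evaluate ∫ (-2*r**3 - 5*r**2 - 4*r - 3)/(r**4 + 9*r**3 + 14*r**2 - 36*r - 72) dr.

-47*log(r - 2)/160 - log(r + 2)/16 + 6*log(r + 3)/5 - 91*log(r + 6)/32 + C

Factor the denominator: (r - 2)*(r + 2)*(r + 3)*(r + 6).
Partial-fraction decomposition: -91/(32*(r + 6)) + 6/(5*(r + 3)) - 1/(16*(r + 2)) - 47/(160*(r - 2)).
Integrate each term: A/(r−a) contributes A·log|r−a|.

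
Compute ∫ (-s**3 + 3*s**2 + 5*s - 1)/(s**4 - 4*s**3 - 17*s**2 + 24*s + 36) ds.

Factor the denominator: (s - 6)*(s - 2)*(s + 1)*(s + 3).
Partial-fraction decomposition: -19/(45*(s + 3)) - 1/(21*(s + 1)) - 13/(60*(s - 2)) - 79/(252*(s - 6)).
Integrate each term: A/(s−a) contributes A·log|s−a|.

-79*log(s - 6)/252 - 13*log(s - 2)/60 - log(s + 1)/21 - 19*log(s + 3)/45 + C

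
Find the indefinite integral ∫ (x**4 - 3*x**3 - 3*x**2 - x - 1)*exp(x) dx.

Use integration by parts with u = x**4 - 3*x**3 - 3*x**2 - x - 1, dv = exp(x) dx, so v = exp(x).
Apply parts 4 times (tabular method): alternate signs, differentiate u down to 0, integrate dv up.

(x**4 - 7*x**3 + 18*x**2 - 37*x + 36)*exp(x) + C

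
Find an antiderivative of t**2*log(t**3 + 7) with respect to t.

t**3*log(t**3 + 7)/3 - t**3/3 + 7*log(t**3 + 7)/3 + C

Let u = t**3 + 7, so du = (3*t**2) dt.
The integral becomes (1/3)·∫ log(u) du; integrate by parts with u′=log(u), dv′=du.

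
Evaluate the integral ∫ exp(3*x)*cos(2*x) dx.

Let I denote the integral. Integrate by parts with u = cos(2*x), dv = exp(3*x) dx, so v = exp(3*x)/3: I = exp(3*x)*cos(2*x)/3 + (2/3)·∫ exp(3*x)*sin(2*x) dx.
Apply parts again with u = sin(2*x), dv = exp(3*x) dx: ∫ exp(3*x)*sin(2*x) dx = exp(3*x)*sin(2*x)/3 − (2/3)·I. Substituting back brings back I: I = 2*exp(3*x)*sin(2*x)/9 + exp(3*x)*cos(2*x)/3 − (4/9)·I.
Solving for I: (1 + 4/9)·I equals the remaining terms, so I = (9/13)·(2*exp(3*x)*sin(2*x)/9 + exp(3*x)*cos(2*x)/3).

2*exp(3*x)*sin(2*x)/13 + 3*exp(3*x)*cos(2*x)/13 + C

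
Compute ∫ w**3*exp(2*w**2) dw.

Let u = w², du = 2w dw; rewrite as (1/2)∫ u^1·exp(2u) du.
Now integrate by parts 1 time.

(2*w**2 - 1)*exp(2*w**2)/8 + C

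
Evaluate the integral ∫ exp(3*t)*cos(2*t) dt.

Let I denote the integral. Integrate by parts with u = cos(2*t), dv = exp(3*t) dt, so v = exp(3*t)/3: I = exp(3*t)*cos(2*t)/3 + (2/3)·∫ exp(3*t)*sin(2*t) dt.
Apply parts again with u = sin(2*t), dv = exp(3*t) dt: ∫ exp(3*t)*sin(2*t) dt = exp(3*t)*sin(2*t)/3 − (2/3)·I. Substituting back brings back I: I = 2*exp(3*t)*sin(2*t)/9 + exp(3*t)*cos(2*t)/3 − (4/9)·I.
Solving for I: (1 + 4/9)·I equals the remaining terms, so I = (9/13)·(2*exp(3*t)*sin(2*t)/9 + exp(3*t)*cos(2*t)/3).

2*exp(3*t)*sin(2*t)/13 + 3*exp(3*t)*cos(2*t)/13 + C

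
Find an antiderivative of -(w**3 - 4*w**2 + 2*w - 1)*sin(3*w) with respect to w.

Use integration by parts with u = w**3 - 4*w**2 + 2*w - 1, dv = -sin(3*w) dw, so v = cos(3*w)/3.
Apply parts 3 times (tabular method): alternate signs, differentiate u down to 0, integrate dv up.

w**3*cos(3*w)/3 - w**2*sin(3*w)/3 - 4*w**2*cos(3*w)/3 + 8*w*sin(3*w)/9 + 4*w*cos(3*w)/9 - 4*sin(3*w)/27 - cos(3*w)/27 + C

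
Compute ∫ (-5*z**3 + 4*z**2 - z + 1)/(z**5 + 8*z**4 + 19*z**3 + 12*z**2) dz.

-31*log(z)/144 + 11*log(z + 1)/6 - 175*log(z + 3)/18 + 389*log(z + 4)/48 - 1/(12*z) + C

Factor the denominator: z**2*(z + 1)*(z + 3)*(z + 4).
Partial-fraction decomposition: 389/(48*(z + 4)) - 175/(18*(z + 3)) + 11/(6*(z + 1)) - 31/(144*z) + 1/(12*z**2).
Integrate each term; A/(z−a) gives A·log|z−a|; A/(z−a)² gives −A/(z−a).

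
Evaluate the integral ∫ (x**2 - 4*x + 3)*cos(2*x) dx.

x**2*sin(2*x)/2 - 2*x*sin(2*x) + x*cos(2*x)/2 + 5*sin(2*x)/4 - cos(2*x) + C

Use integration by parts with u = x**2 - 4*x + 3, dv = cos(2*x) dx, so v = sin(2*x)/2.
Apply parts 2 times (tabular method): alternate signs, differentiate u down to 0, integrate dv up.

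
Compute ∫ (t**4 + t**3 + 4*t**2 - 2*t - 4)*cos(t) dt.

t**4*sin(t) + t**3*sin(t) + 4*t**3*cos(t) - 8*t**2*sin(t) + 3*t**2*cos(t) - 8*t*sin(t) - 16*t*cos(t) + 12*sin(t) - 8*cos(t) + C

Use integration by parts with u = t**4 + t**3 + 4*t**2 - 2*t - 4, dv = cos(t) dt, so v = sin(t).
Apply parts 4 times (tabular method): alternate signs, differentiate u down to 0, integrate dv up.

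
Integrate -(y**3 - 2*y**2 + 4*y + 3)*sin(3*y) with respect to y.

Use integration by parts with u = y**3 - 2*y**2 + 4*y + 3, dv = -sin(3*y) dy, so v = cos(3*y)/3.
Apply parts 3 times (tabular method): alternate signs, differentiate u down to 0, integrate dv up.

y**3*cos(3*y)/3 - y**2*sin(3*y)/3 - 2*y**2*cos(3*y)/3 + 4*y*sin(3*y)/9 + 10*y*cos(3*y)/9 - 10*sin(3*y)/27 + 31*cos(3*y)/27 + C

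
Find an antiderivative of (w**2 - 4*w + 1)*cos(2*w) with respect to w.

w**2*sin(2*w)/2 - 2*w*sin(2*w) + w*cos(2*w)/2 + sin(2*w)/4 - cos(2*w) + C

Use integration by parts with u = w**2 - 4*w + 1, dv = cos(2*w) dw, so v = sin(2*w)/2.
Apply parts 2 times (tabular method): alternate signs, differentiate u down to 0, integrate dv up.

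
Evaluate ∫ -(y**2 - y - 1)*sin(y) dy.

y**2*cos(y) - 2*y*sin(y) - y*cos(y) + sin(y) - 3*cos(y) + C

Use integration by parts with u = y**2 - y - 1, dv = -sin(y) dy, so v = cos(y).
Apply parts 2 times (tabular method): alternate signs, differentiate u down to 0, integrate dv up.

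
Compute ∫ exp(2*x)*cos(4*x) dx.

Let I denote the integral. Integrate by parts with u = cos(4*x), dv = exp(2*x) dx, so v = exp(2*x)/2: I = exp(2*x)*cos(4*x)/2 + 2·∫ exp(2*x)*sin(4*x) dx.
Apply parts again with u = sin(4*x), dv = exp(2*x) dx: ∫ exp(2*x)*sin(4*x) dx = exp(2*x)*sin(4*x)/2 − 2·I. Substituting back brings back I: I = exp(2*x)*sin(4*x) + exp(2*x)*cos(4*x)/2 − 4·I.
Solving for I: (1 + 4)·I equals the remaining terms, so I = (1/5)·(exp(2*x)*sin(4*x) + exp(2*x)*cos(4*x)/2).

exp(2*x)*sin(4*x)/5 + exp(2*x)*cos(4*x)/10 + C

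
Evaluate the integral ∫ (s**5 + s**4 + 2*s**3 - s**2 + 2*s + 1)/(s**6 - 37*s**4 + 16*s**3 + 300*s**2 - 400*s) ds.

-log(s)/400 + 1993*log(s - 5)/2025 - 541*log(s - 2)/1323 - 919*log(s + 4)/1296 + 1392*log(s + 5)/1225 + 65/(252*s - 504) + C

Factor the denominator: s*(s - 5)*(s - 2)**2*(s + 4)*(s + 5).
Partial-fraction decomposition: 1392/(1225*(s + 5)) - 919/(1296*(s + 4)) - 541/(1323*(s - 2)) - 65/(252*(s - 2)**2) + 1993/(2025*(s - 5)) - 1/(400*s).
Integrate each term; A/(s−a) gives A·log|s−a|; A/(s−a)² gives −A/(s−a).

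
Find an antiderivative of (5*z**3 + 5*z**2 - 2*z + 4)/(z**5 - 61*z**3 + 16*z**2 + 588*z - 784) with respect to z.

Factor the denominator: (z - 7)*(z - 2)**2*(z + 4)*(z + 7).
Partial-fraction decomposition: -242/(567*(z + 7)) + 19/(99*(z + 4)) - 22/(81*(z - 2)) - 2/(9*(z - 2)**2) + 39/(77*(z - 7)).
Integrate each term; A/(z−a) gives A·log|z−a|; A/(z−a)² gives −A/(z−a).

39*log(z - 7)/77 - 22*log(z - 2)/81 + 19*log(z + 4)/99 - 242*log(z + 7)/567 + 2/(9*z - 18) + C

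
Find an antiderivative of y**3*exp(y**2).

Let u = y², du = 2y dy; rewrite as (1/2)∫ u^1·exp(1u) du.
Now integrate by parts 1 time.

(y**2 - 1)*exp(y**2)/2 + C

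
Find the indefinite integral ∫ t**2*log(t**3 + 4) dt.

Let u = t**3 + 4, so du = (3*t**2) dt.
The integral becomes (1/3)·∫ log(u) du; integrate by parts with u′=log(u), dv′=du.

t**3*log(t**3 + 4)/3 - t**3/3 + 4*log(t**3 + 4)/3 + C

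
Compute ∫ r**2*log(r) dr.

Use integration by parts with u = log(r), dv = r**2 dr.
Then du = 1/r dr and v = r**3/3.

r**3*log(r)/3 - r**3/9 + C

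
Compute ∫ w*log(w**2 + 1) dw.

w**2*log(w**2 + 1)/2 - w**2/2 + log(w**2 + 1)/2 + C

Let u = w**2 + 1, so du = (2*w) dw.
The integral becomes (1/2)·∫ log(u) du; integrate by parts with u′=log(u), dv′=du.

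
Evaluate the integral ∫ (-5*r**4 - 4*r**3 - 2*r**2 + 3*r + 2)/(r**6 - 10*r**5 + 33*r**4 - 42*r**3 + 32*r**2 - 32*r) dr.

Factor the denominator: r*(r - 4)**2*(r - 2)*(r**2 + 1).
Partial-fraction decomposition: -(239*r + 123)/(1445*(r**2 + 1)) - 14/(5*(r - 2)) + 14001/(4624*(r - 4)) - 777/(68*(r - 4)**2) - 1/(16*r).
Integrate each term; A/(r−a) gives A·log|r−a|; the (Br+D)/(r²+p²) term gives a log and an atan.

-log(r)/16 + 14001*log(r - 4)/4624 - 14*log(r - 2)/5 - 239*log(r**2 + 1)/2890 - 123*atan(r)/1445 + 777/(68*r - 272) + C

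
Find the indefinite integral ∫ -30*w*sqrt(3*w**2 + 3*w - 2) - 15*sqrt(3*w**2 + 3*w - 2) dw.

-10*(3*w**2 + 3*w - 2)**(3/2)/3 + C

Let u = 3*w**2 + 3*w - 2, so du = (6*w + 3) dw.
Rewriting, the integral becomes -5·∫ √u du = -5·(2/3)u^(3/2).
Substituting back, u = 3*w**2 + 3*w - 2.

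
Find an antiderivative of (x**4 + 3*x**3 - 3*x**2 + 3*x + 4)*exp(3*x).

Use integration by parts with u = x**4 + 3*x**3 - 3*x**2 + 3*x + 4, dv = exp(3*x) dx, so v = exp(3*x)/3.
Apply parts 4 times (tabular method): alternate signs, differentiate u down to 0, integrate dv up.

(27*x**4 + 45*x**3 - 126*x**2 + 165*x + 53)*exp(3*x)/81 + C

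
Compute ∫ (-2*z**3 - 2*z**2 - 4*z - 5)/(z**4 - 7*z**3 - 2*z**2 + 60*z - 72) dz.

-533*log(z - 6)/144 + 757*log(z - 2)/400 - 43*log(z + 3)/225 - 37/(20*z - 40) + C

Factor the denominator: (z - 6)*(z - 2)**2*(z + 3).
Partial-fraction decomposition: -43/(225*(z + 3)) + 757/(400*(z - 2)) + 37/(20*(z - 2)**2) - 533/(144*(z - 6)).
Integrate each term; A/(z−a) gives A·log|z−a|; A/(z−a)² gives −A/(z−a).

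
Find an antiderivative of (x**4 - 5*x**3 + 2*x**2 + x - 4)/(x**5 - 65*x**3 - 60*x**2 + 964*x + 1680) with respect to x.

Factor the denominator: (x - 7)*(x - 5)*(x + 2)*(x + 4)*(x + 6).
Partial-fraction decomposition: 1219/(572*(x + 6)) - 50/(33*(x + 4)) + 29/(252*(x + 2)) - 17/(462*(x - 5)) + 787/(2574*(x - 7)).
Integrate each term: A/(x−a) contributes A·log|x−a|.

787*log(x - 7)/2574 - 17*log(x - 5)/462 + 29*log(x + 2)/252 - 50*log(x + 4)/33 + 1219*log(x + 6)/572 + C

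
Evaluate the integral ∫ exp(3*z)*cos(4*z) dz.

Let I denote the integral. Integrate by parts with u = cos(4*z), dv = exp(3*z) dz, so v = exp(3*z)/3: I = exp(3*z)*cos(4*z)/3 + (4/3)·∫ exp(3*z)*sin(4*z) dz.
Apply parts again with u = sin(4*z), dv = exp(3*z) dz: ∫ exp(3*z)*sin(4*z) dz = exp(3*z)*sin(4*z)/3 − (4/3)·I. Substituting back brings back I: I = 4*exp(3*z)*sin(4*z)/9 + exp(3*z)*cos(4*z)/3 − (16/9)·I.
Solving for I: (1 + 16/9)·I equals the remaining terms, so I = (9/25)·(4*exp(3*z)*sin(4*z)/9 + exp(3*z)*cos(4*z)/3).

4*exp(3*z)*sin(4*z)/25 + 3*exp(3*z)*cos(4*z)/25 + C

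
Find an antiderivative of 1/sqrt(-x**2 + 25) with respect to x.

asin(x/5) + C

Substitute x = 5·sin(θ), so dx = 5·cos(θ) dθ and the radical becomes sqrt(-x**2 + 25) = 5·cos(θ) by the Pythagorean identity.
Integrate the resulting trig expression in θ, then back-substitute θ = asin(x/5), sin(θ) = x/5, cos(θ) = sqrt(-x**2 + 25)/5 (absorbing any constant into C).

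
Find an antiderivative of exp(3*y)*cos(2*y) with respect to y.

Let I denote the integral. Integrate by parts with u = cos(2*y), dv = exp(3*y) dy, so v = exp(3*y)/3: I = exp(3*y)*cos(2*y)/3 + (2/3)·∫ exp(3*y)*sin(2*y) dy.
Apply parts again with u = sin(2*y), dv = exp(3*y) dy: ∫ exp(3*y)*sin(2*y) dy = exp(3*y)*sin(2*y)/3 − (2/3)·I. Substituting back brings back I: I = 2*exp(3*y)*sin(2*y)/9 + exp(3*y)*cos(2*y)/3 − (4/9)·I.
Solving for I: (1 + 4/9)·I equals the remaining terms, so I = (9/13)·(2*exp(3*y)*sin(2*y)/9 + exp(3*y)*cos(2*y)/3).

2*exp(3*y)*sin(2*y)/13 + 3*exp(3*y)*cos(2*y)/13 + C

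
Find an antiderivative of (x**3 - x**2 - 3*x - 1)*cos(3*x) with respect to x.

Use integration by parts with u = x**3 - x**2 - 3*x - 1, dv = cos(3*x) dx, so v = sin(3*x)/3.
Apply parts 3 times (tabular method): alternate signs, differentiate u down to 0, integrate dv up.

x**3*sin(3*x)/3 - x**2*sin(3*x)/3 + x**2*cos(3*x)/3 - 11*x*sin(3*x)/9 - 2*x*cos(3*x)/9 - 7*sin(3*x)/27 - 11*cos(3*x)/27 + C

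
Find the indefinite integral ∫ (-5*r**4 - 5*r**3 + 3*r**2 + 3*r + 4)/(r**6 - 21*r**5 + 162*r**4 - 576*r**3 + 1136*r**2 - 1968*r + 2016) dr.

-13548*log(r - 7)/265 + 16329*log(r - 6)/320 + 49*log(r - 2)/320 - 481*log(r**2 + 4)/16960 - 173*atan(r/2)/8480 - 743/(16*r - 96) + C

Factor the denominator: (r - 7)*(r - 6)**2*(r - 2)*(r**2 + 4).
Partial-fraction decomposition: -(481*r + 346)/(8480*(r**2 + 4)) + 49/(320*(r - 2)) + 16329/(320*(r - 6)) + 743/(16*(r - 6)**2) - 13548/(265*(r - 7)).
Integrate each term; A/(r−a) gives A·log|r−a|; the (Br+D)/(r²+p²) term gives a log and an atan.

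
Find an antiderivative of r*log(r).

Use integration by parts with u = log(r), dv = r dr.
Then du = 1/r dr and v = r**2/2.

r**2*log(r)/2 - r**2/4 + C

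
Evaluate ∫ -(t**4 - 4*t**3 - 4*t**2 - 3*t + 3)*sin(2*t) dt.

Use integration by parts with u = t**4 - 4*t**3 - 4*t**2 - 3*t + 3, dv = -sin(2*t) dt, so v = cos(2*t)/2.
Apply parts 4 times (tabular method): alternate signs, differentiate u down to 0, integrate dv up.

t**4*cos(2*t)/2 - t**3*sin(2*t) - 2*t**3*cos(2*t) + 3*t**2*sin(2*t) - 7*t**2*cos(2*t)/2 + 7*t*sin(2*t)/2 + 3*t*cos(2*t)/2 - 3*sin(2*t)/4 + 13*cos(2*t)/4 + C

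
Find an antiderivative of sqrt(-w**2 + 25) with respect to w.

w*sqrt(-w**2 + 25)/2 + 25*asin(w/5)/2 + C

Substitute w = 5·sin(θ), so dw = 5·cos(θ) dθ and the radical becomes sqrt(-w**2 + 25) = 5·cos(θ) by the Pythagorean identity.
Integrate the resulting trig expression in θ, then back-substitute θ = asin(w/5), sin(θ) = w/5, cos(θ) = sqrt(-w**2 + 25)/5 (absorbing any constant into C).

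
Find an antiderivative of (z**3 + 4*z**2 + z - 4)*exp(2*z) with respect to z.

Use integration by parts with u = z**3 + 4*z**2 + z - 4, dv = exp(2*z) dz, so v = exp(2*z)/2.
Apply parts 3 times (tabular method): alternate signs, differentiate u down to 0, integrate dv up.

(4*z**3 + 10*z**2 - 6*z - 13)*exp(2*z)/8 + C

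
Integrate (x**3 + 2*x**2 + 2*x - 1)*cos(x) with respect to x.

Use integration by parts with u = x**3 + 2*x**2 + 2*x - 1, dv = cos(x) dx, so v = sin(x).
Apply parts 3 times (tabular method): alternate signs, differentiate u down to 0, integrate dv up.

x**3*sin(x) + 2*x**2*sin(x) + 3*x**2*cos(x) - 4*x*sin(x) + 4*x*cos(x) - 5*sin(x) - 4*cos(x) + C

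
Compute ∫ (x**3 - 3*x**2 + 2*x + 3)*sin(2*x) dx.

Use integration by parts with u = x**3 - 3*x**2 + 2*x + 3, dv = sin(2*x) dx, so v = -cos(2*x)/2.
Apply parts 3 times (tabular method): alternate signs, differentiate u down to 0, integrate dv up.

-x**3*cos(2*x)/2 + 3*x**2*sin(2*x)/4 + 3*x**2*cos(2*x)/2 - 3*x*sin(2*x)/2 - x*cos(2*x)/4 + sin(2*x)/8 - 9*cos(2*x)/4 + C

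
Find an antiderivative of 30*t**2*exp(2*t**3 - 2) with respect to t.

Let u = 2*t**3 - 2, so du = (6*t**2) dt.
Rewriting, the integral becomes 5·∫ e^u du = 5·e^u.
Substituting back, u = 2*t**3 - 2.

5*exp(2*t**3 - 2) + C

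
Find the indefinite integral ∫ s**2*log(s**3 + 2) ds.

Let u = s**3 + 2, so du = (3*s**2) ds.
The integral becomes (1/3)·∫ log(u) du; integrate by parts with u′=log(u), dv′=du.

s**3*log(s**3 + 2)/3 - s**3/3 + 2*log(s**3 + 2)/3 + C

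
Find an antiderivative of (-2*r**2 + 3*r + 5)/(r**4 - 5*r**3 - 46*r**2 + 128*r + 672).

Factor the denominator: (r - 7)*(r - 6)*(r + 4)**2.
Partial-fraction decomposition: 1271/(12100*(r + 4)) - 39/(110*(r + 4)**2) + 49/(100*(r - 6)) - 72/(121*(r - 7)).
Integrate each term; A/(r−a) gives A·log|r−a|; A/(r−a)² gives −A/(r−a).

-72*log(r - 7)/121 + 49*log(r - 6)/100 + 1271*log(r + 4)/12100 + 39/(110*r + 440) + C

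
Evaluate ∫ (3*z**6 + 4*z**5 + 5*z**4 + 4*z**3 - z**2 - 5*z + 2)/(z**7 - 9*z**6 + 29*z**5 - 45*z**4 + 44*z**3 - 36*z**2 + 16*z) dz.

Factor the denominator: z*(z - 4)*(z - 2)**2*(z - 1)*(z**2 + 1).
Partial-fraction decomposition: -(8*z - 19)/(85*(z**2 + 1)) - 2/(z - 1) - 339/(20*(z - 2)) - 21/(z - 2)**2 + 2981/(136*(z - 4)) + 1/(8*z).
Integrate each term; A/(z−a) gives A·log|z−a|; the (Bz+D)/(z²+p²) term gives a log and an atan.

log(z)/8 + 2981*log(z - 4)/136 - 339*log(z - 2)/20 - 2*log(z - 1) - 4*log(z**2 + 1)/85 + 19*atan(z)/85 + 21/(z - 2) + C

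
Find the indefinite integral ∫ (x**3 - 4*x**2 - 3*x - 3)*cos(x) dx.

x**3*sin(x) - 4*x**2*sin(x) + 3*x**2*cos(x) - 9*x*sin(x) - 8*x*cos(x) + 5*sin(x) - 9*cos(x) + C

Use integration by parts with u = x**3 - 4*x**2 - 3*x - 3, dv = cos(x) dx, so v = sin(x).
Apply parts 3 times (tabular method): alternate signs, differentiate u down to 0, integrate dv up.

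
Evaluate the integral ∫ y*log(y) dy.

Use integration by parts with u = log(y), dv = y dy.
Then du = 1/y dy and v = y**2/2.

y**2*log(y)/2 - y**2/4 + C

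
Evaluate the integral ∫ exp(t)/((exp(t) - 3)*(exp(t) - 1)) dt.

Let u = e^t, du = e^t dt.
The integral becomes ∫ du/((u-1)(u-3)); decompose into partial fractions.

log(exp(t) - 3)/2 - log(exp(t) - 1)/2 + C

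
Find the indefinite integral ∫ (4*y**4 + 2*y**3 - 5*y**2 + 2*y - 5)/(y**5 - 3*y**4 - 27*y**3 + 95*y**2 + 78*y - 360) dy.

Factor the denominator: (y - 4)*(y - 3)**2*(y + 2)*(y + 5).
Partial-fraction decomposition: 1055/(864*(y + 5)) - 19/(450*(y + 2)) - 13669/(800*(y - 3)) - 167/(20*(y - 3)**2) + 1075/(54*(y - 4)).
Integrate each term; A/(y−a) gives A·log|y−a|; A/(y−a)² gives −A/(y−a).

1075*log(y - 4)/54 - 13669*log(y - 3)/800 - 19*log(y + 2)/450 + 1055*log(y + 5)/864 + 167/(20*y - 60) + C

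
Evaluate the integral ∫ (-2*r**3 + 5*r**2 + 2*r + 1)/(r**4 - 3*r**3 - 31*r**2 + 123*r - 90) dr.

Factor the denominator: (r - 5)*(r - 3)*(r - 1)*(r + 6).
Partial-fraction decomposition: -601/(693*(r + 6)) + 3/(28*(r - 1)) + 1/(18*(r - 3)) - 57/(44*(r - 5)).
Integrate each term: A/(r−a) contributes A·log|r−a|.

-57*log(r - 5)/44 + log(r - 3)/18 + 3*log(r - 1)/28 - 601*log(r + 6)/693 + C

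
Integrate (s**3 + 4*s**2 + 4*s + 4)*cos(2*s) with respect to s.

s**3*sin(2*s)/2 + 2*s**2*sin(2*s) + 3*s**2*cos(2*s)/4 + 5*s*sin(2*s)/4 + 2*s*cos(2*s) + sin(2*s) + 5*cos(2*s)/8 + C

Use integration by parts with u = s**3 + 4*s**2 + 4*s + 4, dv = cos(2*s) ds, so v = sin(2*s)/2.
Apply parts 3 times (tabular method): alternate signs, differentiate u down to 0, integrate dv up.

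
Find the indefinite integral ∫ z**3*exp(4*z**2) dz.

(4*z**2 - 1)*exp(4*z**2)/32 + C

Let u = z², du = 2z dz; rewrite as (1/2)∫ u^1·exp(4u) du.
Now integrate by parts 1 time.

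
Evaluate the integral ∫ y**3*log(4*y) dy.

y**4*(log(y) + 2*log(2))/4 - y**4/16 + C

Use integration by parts with u = log(4*y), dv = y**3 dy.
Then du = 1/y dy and v = y**4/4.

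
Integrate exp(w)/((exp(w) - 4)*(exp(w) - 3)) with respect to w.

Let u = e^w, du = e^w dw.
The integral becomes ∫ du/((u-4)(u-3)); decompose into partial fractions.

log(exp(w) - 4) - log(exp(w) - 3) + C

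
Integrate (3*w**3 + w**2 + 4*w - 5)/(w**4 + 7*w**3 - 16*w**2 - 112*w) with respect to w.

5*log(w)/112 + 219*log(w - 4)/352 - 197*log(w + 4)/96 + 1013*log(w + 7)/231 + C

Factor the denominator: w*(w - 4)*(w + 4)*(w + 7).
Partial-fraction decomposition: 1013/(231*(w + 7)) - 197/(96*(w + 4)) + 219/(352*(w - 4)) + 5/(112*w).
Integrate each term: A/(w−a) contributes A·log|w−a|.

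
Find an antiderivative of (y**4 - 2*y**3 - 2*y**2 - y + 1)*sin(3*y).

-y**4*cos(3*y)/3 + 4*y**3*sin(3*y)/9 + 2*y**3*cos(3*y)/3 - 2*y**2*sin(3*y)/3 + 10*y**2*cos(3*y)/9 - 20*y*sin(3*y)/27 - y*cos(3*y)/9 + sin(3*y)/27 - 47*cos(3*y)/81 + C

Use integration by parts with u = y**4 - 2*y**3 - 2*y**2 - y + 1, dv = sin(3*y) dy, so v = -cos(3*y)/3.
Apply parts 4 times (tabular method): alternate signs, differentiate u down to 0, integrate dv up.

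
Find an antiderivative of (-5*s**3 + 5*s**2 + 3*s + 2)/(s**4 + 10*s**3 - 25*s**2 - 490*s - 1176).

Factor the denominator: (s - 7)*(s + 4)*(s + 6)*(s + 7).
Partial-fraction decomposition: -647/(14*(s + 7)) + 622/(13*(s + 6)) - 65/(11*(s + 4)) - 1447/(2002*(s - 7)).
Integrate each term: A/(s−a) contributes A·log|s−a|.

-1447*log(s - 7)/2002 - 65*log(s + 4)/11 + 622*log(s + 6)/13 - 647*log(s + 7)/14 + C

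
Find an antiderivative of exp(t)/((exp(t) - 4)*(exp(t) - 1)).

Let u = e^t, du = e^t dt.
The integral becomes ∫ du/((u-1)(u-4)); decompose into partial fractions.

log(exp(t) - 4)/3 - log(exp(t) - 1)/3 + C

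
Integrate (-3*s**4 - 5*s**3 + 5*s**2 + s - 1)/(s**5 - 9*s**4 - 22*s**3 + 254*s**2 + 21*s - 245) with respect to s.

Factor the denominator: (s - 7)**2*(s - 1)*(s + 1)*(s + 5).
Partial-fraction decomposition: -377/(1152*(s + 5)) - 5/(512*(s + 1)) - 1/(144*(s - 1)) - 12239/(4608*(s - 7)) - 963/(64*(s - 7)**2).
Integrate each term; A/(s−a) gives A·log|s−a|; A/(s−a)² gives −A/(s−a).

-12239*log(s - 7)/4608 - log(s - 1)/144 - 5*log(s + 1)/512 - 377*log(s + 5)/1152 + 963/(64*s - 448) + C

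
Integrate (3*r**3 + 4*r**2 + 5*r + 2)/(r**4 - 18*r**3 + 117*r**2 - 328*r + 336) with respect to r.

Factor the denominator: (r - 7)*(r - 4)**2*(r - 3).
Partial-fraction decomposition: -67/(2*(r - 3)) + 13/(9*(r - 4)) - 278/(3*(r - 4)**2) + 631/(18*(r - 7)).
Integrate each term; A/(r−a) gives A·log|r−a|; A/(r−a)² gives −A/(r−a).

631*log(r - 7)/18 + 13*log(r - 4)/9 - 67*log(r - 3)/2 + 278/(3*r - 12) + C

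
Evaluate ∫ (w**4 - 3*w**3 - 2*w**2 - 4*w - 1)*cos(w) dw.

Use integration by parts with u = w**4 - 3*w**3 - 2*w**2 - 4*w - 1, dv = cos(w) dw, so v = sin(w).
Apply parts 4 times (tabular method): alternate signs, differentiate u down to 0, integrate dv up.

w**4*sin(w) - 3*w**3*sin(w) + 4*w**3*cos(w) - 14*w**2*sin(w) - 9*w**2*cos(w) + 14*w*sin(w) - 28*w*cos(w) + 27*sin(w) + 14*cos(w) + C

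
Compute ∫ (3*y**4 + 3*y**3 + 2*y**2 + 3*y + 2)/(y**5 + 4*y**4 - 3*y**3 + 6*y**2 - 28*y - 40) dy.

Factor the denominator: (y - 2)*(y + 1)*(y + 5)*(y**2 + 4).
Partial-fraction decomposition: 3*(y - 1)/(5*(y**2 + 4)) + 53/(28*(y + 5)) - 1/(60*(y + 1)) + 11/(21*(y - 2)).
Integrate each term; A/(y−a) gives A·log|y−a|; the (By+D)/(y²+p²) term gives a log and an atan.

11*log(y - 2)/21 - log(y + 1)/60 + 53*log(y + 5)/28 + 3*log(y**2 + 4)/10 - 3*atan(y/2)/10 + C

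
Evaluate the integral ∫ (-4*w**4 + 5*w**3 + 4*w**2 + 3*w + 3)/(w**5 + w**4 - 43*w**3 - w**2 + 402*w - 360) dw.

Factor the denominator: (w - 5)*(w - 3)*(w - 1)*(w + 4)*(w + 6).
Partial-fraction decomposition: -2045/(462*(w + 6)) + 1289/(630*(w + 4)) + 11/(280*(w - 1)) + 47/(84*(w - 3)) - 1757/(792*(w - 5)).
Integrate each term: A/(w−a) contributes A·log|w−a|.

-1757*log(w - 5)/792 + 47*log(w - 3)/84 + 11*log(w - 1)/280 + 1289*log(w + 4)/630 - 2045*log(w + 6)/462 + C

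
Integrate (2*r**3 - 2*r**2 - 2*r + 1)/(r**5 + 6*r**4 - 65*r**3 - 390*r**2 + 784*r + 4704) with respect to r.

Factor the denominator: (r - 7)*(r - 4)*(r + 4)*(r + 6)*(r + 7).
Partial-fraction decomposition: -769/(462*(r + 7)) + 491/(260*(r + 6)) - 151/(528*(r + 4)) - 89/(2640*(r - 4)) + 575/(6006*(r - 7)).
Integrate each term: A/(r−a) contributes A·log|r−a|.

575*log(r - 7)/6006 - 89*log(r - 4)/2640 - 151*log(r + 4)/528 + 491*log(r + 6)/260 - 769*log(r + 7)/462 + C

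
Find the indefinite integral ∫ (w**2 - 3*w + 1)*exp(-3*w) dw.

(-9*w**2 + 21*w - 2)*exp(-3*w)/27 + C

Use integration by parts with u = w**2 - 3*w + 1, dv = exp(-3*w) dw, so v = -exp(-3*w)/3.
Apply parts 2 times (tabular method): alternate signs, differentiate u down to 0, integrate dv up.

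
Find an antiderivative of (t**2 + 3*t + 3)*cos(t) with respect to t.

t**2*sin(t) + 3*t*sin(t) + 2*t*cos(t) + sin(t) + 3*cos(t) + C

Use integration by parts with u = t**2 + 3*t + 3, dv = cos(t) dt, so v = sin(t).
Apply parts 2 times (tabular method): alternate signs, differentiate u down to 0, integrate dv up.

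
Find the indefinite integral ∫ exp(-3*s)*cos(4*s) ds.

4*exp(-3*s)*sin(4*s)/25 - 3*exp(-3*s)*cos(4*s)/25 + C

Let I denote the integral. Integrate by parts with u = cos(4*s), dv = exp(-3*s) ds, so v = -exp(-3*s)/3: I = -exp(-3*s)*cos(4*s)/3 − (4/3)·∫ exp(-3*s)*sin(4*s) ds.
Apply parts again with u = sin(4*s), dv = exp(-3*s) ds: ∫ exp(-3*s)*sin(4*s) ds = -exp(-3*s)*sin(4*s)/3 + (4/3)·I. Substituting back brings back I: I = 4*exp(-3*s)*sin(4*s)/9 - exp(-3*s)*cos(4*s)/3 − (16/9)·I.
Solving for I: (1 + 16/9)·I equals the remaining terms, so I = (9/25)·(4*exp(-3*s)*sin(4*s)/9 - exp(-3*s)*cos(4*s)/3).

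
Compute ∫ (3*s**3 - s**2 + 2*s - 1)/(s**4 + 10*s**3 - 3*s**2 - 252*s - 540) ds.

359*log(s - 5)/968 + 97*log(s + 3)/72 + 1396*log(s + 6)/1089 + 697/(33*s + 198) + C

Factor the denominator: (s - 5)*(s + 3)*(s + 6)**2.
Partial-fraction decomposition: 1396/(1089*(s + 6)) - 697/(33*(s + 6)**2) + 97/(72*(s + 3)) + 359/(968*(s - 5)).
Integrate each term; A/(s−a) gives A·log|s−a|; A/(s−a)² gives −A/(s−a).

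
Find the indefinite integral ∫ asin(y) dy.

y*asin(y) + sqrt(-y**2 + 1) + C

Use integration by parts with u = arcsin(y), dv = dy.
Then du = 1/sqrt(-y**2 + 1) dy.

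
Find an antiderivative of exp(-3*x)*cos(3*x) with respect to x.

exp(-3*x)*sin(3*x)/6 - exp(-3*x)*cos(3*x)/6 + C

Let I denote the integral. Integrate by parts with u = cos(3*x), dv = exp(-3*x) dx, so v = -exp(-3*x)/3: I = -exp(-3*x)*cos(3*x)/3 − ∫ exp(-3*x)*sin(3*x) dx.
Apply parts again with u = sin(3*x), dv = exp(-3*x) dx: ∫ exp(-3*x)*sin(3*x) dx = -exp(-3*x)*sin(3*x)/3 + I. Substituting back brings back I: I = exp(-3*x)*sin(3*x)/3 - exp(-3*x)*cos(3*x)/3 − I.
Solving for I: (1 + 1)·I equals the remaining terms, so I = (1/2)·(exp(-3*x)*sin(3*x)/3 - exp(-3*x)*cos(3*x)/3).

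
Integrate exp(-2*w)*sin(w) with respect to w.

Let I denote the integral. Integrate by parts with u = sin(w), dv = exp(-2*w) dw, so v = -exp(-2*w)/2: I = -exp(-2*w)*sin(w)/2 + (1/2)·∫ exp(-2*w)*cos(w) dw.
Apply parts again with u = cos(w), dv = exp(-2*w) dw: ∫ exp(-2*w)*cos(w) dw = -exp(-2*w)*cos(w)/2 − (1/2)·I. Substituting back brings back I: I = -exp(-2*w)*sin(w)/2 - exp(-2*w)*cos(w)/4 − (1/4)·I.
Solving for I: (1 + 1/4)·I equals the remaining terms, so I = (4/5)·(-exp(-2*w)*sin(w)/2 - exp(-2*w)*cos(w)/4).

-2*exp(-2*w)*sin(w)/5 - exp(-2*w)*cos(w)/5 + C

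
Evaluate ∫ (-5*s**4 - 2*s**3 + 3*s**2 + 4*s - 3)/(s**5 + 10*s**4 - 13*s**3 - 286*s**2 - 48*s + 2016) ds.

Factor the denominator: (s - 4)*(s - 3)*(s + 4)*(s + 6)*(s + 7).
Partial-fraction decomposition: -11203/(330*(s + 7)) + 663/(20*(s + 6)) - 1123/(336*(s + 4)) + 47/(70*(s - 3)) - 1347/(880*(s - 4)).
Integrate each term: A/(s−a) contributes A·log|s−a|.

-1347*log(s - 4)/880 + 47*log(s - 3)/70 - 1123*log(s + 4)/336 + 663*log(s + 6)/20 - 11203*log(s + 7)/330 + C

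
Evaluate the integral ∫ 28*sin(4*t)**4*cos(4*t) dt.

7*sin(4*t)**5/5 + C

Let u = sin(4*t), so du = (4*cos(4*t)) dt.
Rewriting, the integral becomes 7·∫ u^4 du = 7·u^5/5.
Substituting back, u = sin(4*t).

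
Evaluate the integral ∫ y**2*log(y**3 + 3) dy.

Let u = y**3 + 3, so du = (3*y**2) dy.
The integral becomes (1/3)·∫ log(u) du; integrate by parts with u′=log(u), dv′=du.

y**3*log(y**3 + 3)/3 - y**3/3 + log(y**3 + 3) + C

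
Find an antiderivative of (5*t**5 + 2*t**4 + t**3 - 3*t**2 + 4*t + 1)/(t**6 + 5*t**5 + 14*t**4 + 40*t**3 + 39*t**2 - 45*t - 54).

log(t - 1)/24 + log(t + 1)/4 - 155*log(t + 2)/39 + 559*log(t + 3)/72 + 215*log(t**2 + 9)/468 - 581*atan(t/3)/234 + C

Factor the denominator: (t - 1)*(t + 1)*(t + 2)*(t + 3)*(t**2 + 9).
Partial-fraction decomposition: (215*t - 1743)/(234*(t**2 + 9)) + 559/(72*(t + 3)) - 155/(39*(t + 2)) + 1/(4*(t + 1)) + 1/(24*(t - 1)).
Integrate each term; A/(t−a) gives A·log|t−a|; the (Bt+D)/(t²+p²) term gives a log and an atan.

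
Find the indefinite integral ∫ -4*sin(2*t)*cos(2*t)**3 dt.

cos(2*t)**4/2 + C

Let u = cos(2*t), so du = (-2*sin(2*t)) dt.
Rewriting, the integral becomes 2·∫ u^3 du = 2·u^4/4.
Substituting back, u = cos(2*t).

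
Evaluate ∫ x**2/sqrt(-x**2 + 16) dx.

Substitute x = 4·sin(θ), so dx = 4·cos(θ) dθ and the radical becomes sqrt(-x**2 + 16) = 4·cos(θ) by the Pythagorean identity.
Integrate the resulting trig expression in θ, then back-substitute θ = asin(x/4), sin(θ) = x/4, cos(θ) = sqrt(-x**2 + 16)/4 (absorbing any constant into C).

-x*sqrt(-x**2 + 16)/2 + 8*asin(x/4) + C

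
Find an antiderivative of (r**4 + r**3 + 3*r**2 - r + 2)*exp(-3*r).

Use integration by parts with u = r**4 + r**3 + 3*r**2 - r + 2, dv = exp(-3*r) dr, so v = -exp(-3*r)/3.
Apply parts 4 times (tabular method): alternate signs, differentiate u down to 0, integrate dv up.

(-27*r**4 - 63*r**3 - 144*r**2 - 69*r - 77)*exp(-3*r)/81 + C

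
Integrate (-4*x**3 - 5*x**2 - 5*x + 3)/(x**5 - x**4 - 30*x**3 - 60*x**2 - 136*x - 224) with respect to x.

Factor the denominator: (x - 7)*(x + 2)*(x + 4)*(x**2 + 4).
Partial-fraction decomposition: (151*x - 1434)/(4240*(x**2 + 4)) + 199/(440*(x + 4)) - 25/(144*(x + 2)) - 1649/(5247*(x - 7)).
Integrate each term; A/(x−a) gives A·log|x−a|; the (Bx+D)/(x²+p²) term gives a log and an atan.

-1649*log(x - 7)/5247 - 25*log(x + 2)/144 + 199*log(x + 4)/440 + 151*log(x**2 + 4)/8480 - 717*atan(x/2)/4240 + C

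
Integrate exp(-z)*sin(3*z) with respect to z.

Let I denote the integral. Integrate by parts with u = sin(3*z), dv = exp(-z) dz, so v = -exp(-z): I = -exp(-z)*sin(3*z) + 3·∫ exp(-z)*cos(3*z) dz.
Apply parts again with u = cos(3*z), dv = exp(-z) dz: ∫ exp(-z)*cos(3*z) dz = -exp(-z)*cos(3*z) − 3·I. Substituting back brings back I: I = -exp(-z)*sin(3*z) - 3*exp(-z)*cos(3*z) − 9·I.
Solving for I: (1 + 9)·I equals the remaining terms, so I = (1/10)·(-exp(-z)*sin(3*z) - 3*exp(-z)*cos(3*z)).

-exp(-z)*sin(3*z)/10 - 3*exp(-z)*cos(3*z)/10 + C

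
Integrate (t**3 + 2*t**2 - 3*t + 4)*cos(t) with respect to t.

Use integration by parts with u = t**3 + 2*t**2 - 3*t + 4, dv = cos(t) dt, so v = sin(t).
Apply parts 3 times (tabular method): alternate signs, differentiate u down to 0, integrate dv up.

t**3*sin(t) + 2*t**2*sin(t) + 3*t**2*cos(t) - 9*t*sin(t) + 4*t*cos(t) - 9*cos(t) + C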